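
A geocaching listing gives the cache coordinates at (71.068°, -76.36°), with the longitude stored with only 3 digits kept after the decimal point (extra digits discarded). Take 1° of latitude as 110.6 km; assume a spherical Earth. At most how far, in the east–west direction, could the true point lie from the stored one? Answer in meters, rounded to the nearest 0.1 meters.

35.9 meters

Truncating at 3 decimal places can drop up to a full unit in the last place, so the longitude may be off by as much as 0.001°.
At latitude 71.068° a degree of longitude spans 110600 m × cos 71.068° = 110600 × 0.3244 ≈ 35883.7 m.
East–west error: 0.001° × 35883.7 m/° ≈ 35.8837 m.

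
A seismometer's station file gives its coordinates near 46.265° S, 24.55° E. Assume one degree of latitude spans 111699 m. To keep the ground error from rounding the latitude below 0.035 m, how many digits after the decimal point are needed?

7

One degree of latitude covers 111699 m.
Rounding to N decimal places gives at most 0.5 × 10⁻ᴺ degrees of error, i.e. 0.5 × 10⁻ᴺ × 111699 m.
Need 0.5 × 111699 × 10⁻ᴺ ≤ 0.035 → 10⁻ᴺ ≤ 6.267e-07, so N ≥ 6.20.
So 7 decimal places suffice (0.00558 m); 6 would allow up to 0.0558 m.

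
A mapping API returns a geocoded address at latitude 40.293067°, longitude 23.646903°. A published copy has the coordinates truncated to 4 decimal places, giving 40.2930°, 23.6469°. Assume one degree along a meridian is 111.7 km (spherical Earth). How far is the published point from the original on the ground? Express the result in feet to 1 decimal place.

The latitude changed by +0.000067° and the longitude by +0.000003°.
N–S: 0.000067° × 111700 m/° = 7.4839 m.
E–W at 40.293°: 0.000003° × 111700 × cos 40.293° = 0.000003 × 111700 × 0.7627 ≈ 0.255597 m.
Hypotenuse of the two orthogonal shifts: √(7.4839² + 0.255597²) = 7.48826 m.
In feet: 7.48826 m ÷ 0.3048 ≈ 24.568 ft.

24.6 feet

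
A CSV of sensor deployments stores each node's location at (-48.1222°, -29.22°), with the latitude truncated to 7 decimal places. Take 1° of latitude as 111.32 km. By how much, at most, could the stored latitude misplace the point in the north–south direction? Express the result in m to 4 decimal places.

0.0111 m

Truncating at 7 decimal places can drop up to a full unit in the last place, so the latitude may be off by as much as 1e-07°.
So the N–S error is at most 1e-07 × 111320 = 0.011132 m.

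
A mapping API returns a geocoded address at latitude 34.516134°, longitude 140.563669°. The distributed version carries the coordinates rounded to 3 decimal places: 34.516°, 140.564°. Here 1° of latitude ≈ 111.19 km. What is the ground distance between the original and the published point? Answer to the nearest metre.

34 metres

The latitude changed by +0.000134° and the longitude by -0.000331°.
N–S: 0.000134° × 111190 m/° = 14.8995 m.
E–W at 34.516°: -0.000331° × 111190 × cos 34.516° = -0.000331 × 111190 × 0.8240 ≈ -30.3252 m.
Hypotenuse of the two orthogonal shifts: √(14.8995² + 30.3252²) = 33.7878 m.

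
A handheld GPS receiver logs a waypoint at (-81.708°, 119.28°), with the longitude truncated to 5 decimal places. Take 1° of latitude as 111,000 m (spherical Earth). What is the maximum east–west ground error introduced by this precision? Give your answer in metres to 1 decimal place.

0.2 metres

Truncating at 5 decimal places can drop up to a full unit in the last place, so the longitude may be off by as much as 1e-05°.
Parallels shrink by cos φ, so at 81.708° a degree of longitude is 111000 × 0.1442 ≈ 16008.2 m.
Maximum E–W displacement: 1e-05 × 16008.2 = 0.160082 m.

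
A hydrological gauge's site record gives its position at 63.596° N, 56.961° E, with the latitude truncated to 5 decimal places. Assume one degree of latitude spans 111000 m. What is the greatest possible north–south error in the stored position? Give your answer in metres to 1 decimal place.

1.1 metres

Truncating at 5 decimal places can drop up to a full unit in the last place, so the latitude may be off by as much as 1e-05°.
So the N–S error is at most 1e-05 × 111000 = 1.11 m.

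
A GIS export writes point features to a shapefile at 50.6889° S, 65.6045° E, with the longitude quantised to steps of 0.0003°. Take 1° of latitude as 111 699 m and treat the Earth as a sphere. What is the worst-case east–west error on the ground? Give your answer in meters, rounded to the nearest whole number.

With a 0.0003° grid the true value lies within half a step, ±0.0003°/2 = ±0.00015°, of the stored one.
At latitude 50.6889° a degree of longitude spans 111699 m × cos 50.6889° = 111699 × 0.6335 ≈ 70764.8 m.
East–west error: 0.00015° × 70764.8 m/° ≈ 10.6147 m.

11 meters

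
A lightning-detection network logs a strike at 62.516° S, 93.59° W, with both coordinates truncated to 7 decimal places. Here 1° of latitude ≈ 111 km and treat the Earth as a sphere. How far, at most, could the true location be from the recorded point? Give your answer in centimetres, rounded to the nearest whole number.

1 centimetres

Truncating at 7 decimal places can drop up to a full unit in the last place, so each coordinate may be off by as much as 1e-07°.
N–S: 1e-07° × 111000 m/° = 0.0111 m.
E–W at 62.516°: 1e-07° × 111000 × cos 62.516° = 1e-07 × 111000 × 0.4615 ≈ 0.00512266 m.
Combining orthogonally: (0.0111² + 0.00512266²)^½ ≈ 0.012225 m.
That is 0.012225 m = 1.2225 cm.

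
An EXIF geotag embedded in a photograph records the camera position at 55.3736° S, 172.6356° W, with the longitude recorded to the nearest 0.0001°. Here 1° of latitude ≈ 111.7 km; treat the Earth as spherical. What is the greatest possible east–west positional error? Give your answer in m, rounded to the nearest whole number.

Rounding to 4 decimal places leaves the longitude within ±5e-05° of the true value.
At latitude 55.3736° a degree of longitude spans 111700 m × cos 55.3736° = 111700 × 0.5682 ≈ 63470.5 m.
East–west error: 5e-05° × 63470.5 m/° ≈ 3.17353 m.

3 m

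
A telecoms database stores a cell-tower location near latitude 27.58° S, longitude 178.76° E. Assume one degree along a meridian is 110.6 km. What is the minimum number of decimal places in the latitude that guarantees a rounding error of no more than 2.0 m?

5

One degree of latitude covers 110600 m.
Rounding to N decimal places gives at most 0.5 × 10⁻ᴺ degrees of error, i.e. 0.5 × 10⁻ᴺ × 110600 m.
Need 0.5 × 110600 × 10⁻ᴺ ≤ 2.0 → 10⁻ᴺ ≤ 3.617e-05, so N ≥ 4.44.
N = 4 would give 5.53 m (too coarse); N = 5 gives 0.553 m ≤ 2.0 m.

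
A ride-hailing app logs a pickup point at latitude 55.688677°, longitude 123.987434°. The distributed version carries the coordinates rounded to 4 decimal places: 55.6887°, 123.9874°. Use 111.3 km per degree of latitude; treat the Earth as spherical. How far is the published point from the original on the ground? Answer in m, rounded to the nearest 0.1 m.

3.3 m

Δlat = 55.688677 − 55.6887 = -0.000023°; Δlon = 123.987434 − 123.9874 = +0.000034°.
North–south shift: -0.000023 × 111300 = -2.5599 m.
East–west at this latitude: 0.000034° × 111300 × cos 55.6887° ≈ 0.000034 × 62738.6 = 2.13311 m.
Combined displacement = (2.5599² + 2.13311²)^½ ≈ 3.33215 m.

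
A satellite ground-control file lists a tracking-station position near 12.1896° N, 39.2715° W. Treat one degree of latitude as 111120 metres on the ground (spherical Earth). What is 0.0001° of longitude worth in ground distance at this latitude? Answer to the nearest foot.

One degree of longitude here spans 111120 × cos 12.1896° = 111120 × 0.9775 ≈ 108615 m; 0.0001° of that is 10.8615 m.
In feet: 10.8615 m ÷ 0.3048 ≈ 35.635 ft.

36 feet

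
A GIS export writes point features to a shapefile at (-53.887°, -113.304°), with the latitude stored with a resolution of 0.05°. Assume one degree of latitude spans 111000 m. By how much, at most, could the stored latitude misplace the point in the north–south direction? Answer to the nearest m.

With a 0.05° grid the true value lies within half a step, ±0.05°/2 = ±0.025°, of the stored one.
North–south distance: 0.025° × 111000 m/° = 2775 m.

2775 m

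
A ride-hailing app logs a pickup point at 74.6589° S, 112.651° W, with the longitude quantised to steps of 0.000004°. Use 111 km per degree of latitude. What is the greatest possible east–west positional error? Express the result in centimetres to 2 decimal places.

5.87 centimetres

With a 0.000004° grid the true value lies within half a step, ±0.000004°/2 = ±2e-06°, of the stored one.
Parallels shrink by cos φ, so at 74.6589° a degree of longitude is 111000 × 0.2646 ≈ 29366.7 m.
East–west error: 2e-06° × 29366.7 m/° ≈ 0.0587334 m.
That is 0.0587334 m = 5.8733 cm.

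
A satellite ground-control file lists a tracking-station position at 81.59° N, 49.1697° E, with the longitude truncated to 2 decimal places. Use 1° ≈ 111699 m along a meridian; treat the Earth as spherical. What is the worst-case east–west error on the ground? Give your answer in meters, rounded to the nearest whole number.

163 meters

Truncating at 2 decimal places can drop up to a full unit in the last place, so the longitude may be off by as much as 0.01°.
At latitude 81.59° a degree of longitude spans 111699 m × cos 81.59° = 111699 × 0.1463 ≈ 16336.6 m.
Maximum E–W displacement: 0.01 × 16336.6 = 163.366 m.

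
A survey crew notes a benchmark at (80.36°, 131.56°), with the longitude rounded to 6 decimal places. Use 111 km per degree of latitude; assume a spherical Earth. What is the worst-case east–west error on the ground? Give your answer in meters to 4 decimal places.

Rounding to 6 decimal places leaves the longitude within ±5e-07° of the true value.
One degree of longitude at 80.36° is 111000 × cos 80.36° ≈ 111000 × 0.1675 = 18587.7 m.
So at most 5e-07° × 18587.7 ≈ 0.00929387 m east–west.

0.0093 meters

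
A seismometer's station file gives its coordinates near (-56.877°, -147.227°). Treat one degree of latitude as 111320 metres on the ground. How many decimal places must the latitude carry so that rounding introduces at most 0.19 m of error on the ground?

6

One degree of latitude covers 111320 m.
N decimal places → at most half a unit in the last place, 0.5 × 10⁻ᴺ° = 111320/2 × 10⁻ᴺ m.
Need 0.5 × 111320 × 10⁻ᴺ ≤ 0.19 → 10⁻ᴺ ≤ 3.414e-06, so N ≥ 5.47.
At 5 places the error can reach 0.557 m, but 6 places keeps it to 0.0557 m.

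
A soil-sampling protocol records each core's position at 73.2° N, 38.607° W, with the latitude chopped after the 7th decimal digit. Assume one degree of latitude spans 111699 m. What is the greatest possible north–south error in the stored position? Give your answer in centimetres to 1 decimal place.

1.1 centimetres

Truncating at 7 decimal places can drop up to a full unit in the last place, so the latitude may be off by as much as 1e-07°.
North–south distance: 1e-07° × 111699 m/° = 0.0111699 m.
That is 0.0111699 m = 1.117 cm.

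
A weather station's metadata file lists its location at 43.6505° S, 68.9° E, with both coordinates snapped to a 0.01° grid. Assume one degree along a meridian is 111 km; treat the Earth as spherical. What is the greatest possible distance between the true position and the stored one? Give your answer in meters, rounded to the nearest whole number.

With a 0.01° grid the true value lies within half a step, ±0.01°/2 = ±0.005°, of the stored one.
North–south component: 0.005° × 111000 = 555 m.
East–west component at 43.6505°: 0.005° × 111000 × cos 43.6505° ≈ 0.005 × 80315.6 ≈ 401.578 m.
Combining orthogonally: (555² + 401.578²)^½ ≈ 685.047 m.

685 meters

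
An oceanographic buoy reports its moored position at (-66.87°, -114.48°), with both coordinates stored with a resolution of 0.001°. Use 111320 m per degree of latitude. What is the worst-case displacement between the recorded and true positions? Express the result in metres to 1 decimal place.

59.8 metres

With a 0.001° grid the true value lies within half a step, ±0.001°/2 = ±0.0005°, of the stored one.
Latitude error → 0.0005 × 111320 = 55.66 m along the meridian.
E–W at 66.87°: 0.0005° × 111320 × cos 66.87° = 0.0005 × 111320 × 0.3928 ≈ 21.8643 m.
Combining orthogonally: (55.66² + 21.8643²)^½ ≈ 59.8004 m.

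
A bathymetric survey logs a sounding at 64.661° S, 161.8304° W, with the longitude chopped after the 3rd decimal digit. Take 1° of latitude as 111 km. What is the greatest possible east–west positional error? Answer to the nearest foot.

Truncating at 3 decimal places can drop up to a full unit in the last place, so the longitude may be off by as much as 0.001°.
At latitude 64.661° a degree of longitude spans 111000 m × cos 64.661° = 111000 × 0.4280 ≈ 47505 m.
Maximum E–W displacement: 0.001 × 47505 = 47.505 m.
In feet: 47.505 m ÷ 0.3048 ≈ 155.86 ft.

156 feet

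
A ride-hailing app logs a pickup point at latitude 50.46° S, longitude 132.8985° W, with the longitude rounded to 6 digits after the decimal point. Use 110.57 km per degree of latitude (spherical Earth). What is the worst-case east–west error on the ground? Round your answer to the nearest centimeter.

4 centimeters

Rounding to 6 decimal places leaves the longitude within ±5e-07° of the true value.
One degree of longitude at 50.46° is 110570 × cos 50.46° ≈ 110570 × 0.6366 = 70390.7 m.
East–west error: 5e-07° × 70390.7 m/° ≈ 0.0351954 m.
That is 0.0351954 m = 3.5195 cm.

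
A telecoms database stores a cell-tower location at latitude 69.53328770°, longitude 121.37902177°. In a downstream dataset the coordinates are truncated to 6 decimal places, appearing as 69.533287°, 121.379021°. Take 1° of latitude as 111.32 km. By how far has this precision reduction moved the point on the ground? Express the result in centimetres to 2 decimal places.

8.35 centimetres

The latitude changed by +0.00000070° and the longitude by +0.00000077°.
N–S: 0.00000070° × 111320 m/° = 0.077924 m.
East–west at this latitude: 0.00000077° × 111320 × cos 69.5333° ≈ 0.00000077 × 38924.5 = 0.0299719 m.
Hypotenuse of the two orthogonal shifts: √(0.077924² + 0.0299719²) = 0.0834893 m.
That is 0.0834893 m = 8.3489 cm.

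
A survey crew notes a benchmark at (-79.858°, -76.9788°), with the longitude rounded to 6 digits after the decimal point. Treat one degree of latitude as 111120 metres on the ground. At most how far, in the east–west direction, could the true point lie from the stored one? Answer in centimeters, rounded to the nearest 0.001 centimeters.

Rounding to 6 decimal places leaves the longitude within ±5e-07° of the true value.
At latitude 79.858° a degree of longitude spans 111120 m × cos 79.858° = 111120 × 0.1761 ≈ 19566.9 m.
East–west error: 5e-07° × 19566.9 m/° ≈ 0.00978347 m.
That is 0.00978347 m = 0.97835 cm.

0.978 centimeters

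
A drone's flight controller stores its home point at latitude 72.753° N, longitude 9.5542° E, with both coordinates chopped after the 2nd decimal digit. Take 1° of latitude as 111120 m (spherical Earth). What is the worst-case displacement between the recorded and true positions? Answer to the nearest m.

Truncating at 2 decimal places can drop up to a full unit in the last place, so each coordinate may be off by as much as 0.01°.
N–S: 0.01° × 111120 m/° = 1111.2 m.
E–W at 72.753°: 0.01° × 111120 × cos 72.753° = 0.01 × 111120 × 0.2965 ≈ 329.461 m.
Combining orthogonally: (1111.2² + 329.461²)^½ ≈ 1159.01 m.

1159 m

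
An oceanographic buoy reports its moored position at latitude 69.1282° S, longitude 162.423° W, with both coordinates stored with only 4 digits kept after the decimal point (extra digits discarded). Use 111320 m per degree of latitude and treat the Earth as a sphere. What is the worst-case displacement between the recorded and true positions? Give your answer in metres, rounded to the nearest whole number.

12 metres

Truncating at 4 decimal places can drop up to a full unit in the last place, so each coordinate may be off by as much as 0.0001°.
Latitude error → 0.0001 × 111320 = 11.132 m along the meridian.
E–W at 69.1282°: 0.0001° × 111320 × cos 69.1282° = 0.0001 × 111320 × 0.3563 ≈ 3.96609 m.
Worst case both components are at the extreme and orthogonal: √(11.132² + 3.96609²) ≈ 11.8174 m.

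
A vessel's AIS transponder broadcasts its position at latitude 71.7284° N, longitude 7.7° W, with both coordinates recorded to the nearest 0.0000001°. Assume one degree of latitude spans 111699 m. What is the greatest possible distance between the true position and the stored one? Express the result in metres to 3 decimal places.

Rounding to 7 decimal places leaves each coordinate within ±5e-08° of the true value.
North–south component: 5e-08° × 111699 = 0.00558495 m.
East–west component at 71.7284°: 5e-08° × 111699 × cos 71.7284° ≈ 5e-08 × 35020.1 ≈ 0.001751 m.
Worst case both components are at the extreme and orthogonal: √(0.00558495² + 0.001751²) ≈ 0.00585301 m.

0.006 metres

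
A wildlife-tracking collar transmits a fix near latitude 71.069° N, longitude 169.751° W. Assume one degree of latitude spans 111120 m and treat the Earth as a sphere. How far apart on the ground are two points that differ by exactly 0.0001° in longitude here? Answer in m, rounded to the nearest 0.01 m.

One degree of longitude here spans 111120 × cos 71.069° = 111120 × 0.3244 ≈ 36050.6 m; 0.0001° of that is 3.60506 m.

3.61 m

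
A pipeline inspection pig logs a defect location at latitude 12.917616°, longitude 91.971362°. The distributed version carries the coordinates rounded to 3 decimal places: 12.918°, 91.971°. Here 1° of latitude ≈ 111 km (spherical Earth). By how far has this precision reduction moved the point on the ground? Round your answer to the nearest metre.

Δlat = 12.917616 − 12.918 = -0.000384°; Δlon = 91.971362 − 91.971 = +0.000362°.
North–south shift: -0.000384 × 111000 = -42.624 m.
East–west at this latitude: 0.000362° × 111000 × cos 12.918° ≈ 0.000362 × 108191 = 39.165 m.
Hypotenuse of the two orthogonal shifts: √(42.624² + 39.165²) = 57.8853 m.

58 metres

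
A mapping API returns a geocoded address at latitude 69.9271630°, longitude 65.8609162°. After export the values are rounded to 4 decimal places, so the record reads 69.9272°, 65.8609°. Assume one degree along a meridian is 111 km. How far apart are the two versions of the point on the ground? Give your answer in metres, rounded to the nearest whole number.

4 metres

The latitude changed by -0.0000370° and the longitude by +0.0000162°.
North–south shift: -0.0000370 × 111000 = -4.107 m.
East–west at this latitude: 0.0000162° × 111000 × cos 69.9272° ≈ 0.0000162 × 38096.7 = 0.617167 m.
Combined displacement = (4.107² + 0.617167²)^½ ≈ 4.15311 m.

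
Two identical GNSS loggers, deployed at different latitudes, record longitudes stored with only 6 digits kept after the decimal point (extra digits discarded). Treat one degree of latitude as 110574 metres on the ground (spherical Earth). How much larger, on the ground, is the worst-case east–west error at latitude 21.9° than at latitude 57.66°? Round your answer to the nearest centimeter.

Truncating at 6 decimal places can drop up to a full unit in the last place, so the longitude may be off by as much as 1e-06°.
At 21.9°: 1e-06° × 110574 × cos 21.9° = 1e-06 × 110574 × 0.9278 ≈ 0.10259 m.
Error at 57.66° = 1e-06° × 110574 × cos 57.66° ≈ 0.11057 × 0.5349 = 0.059151 m.
Difference: 0.10259 − 0.059151 = 0.043444 m.
That is 0.0434439 m = 4.3444 cm.

4 centimeters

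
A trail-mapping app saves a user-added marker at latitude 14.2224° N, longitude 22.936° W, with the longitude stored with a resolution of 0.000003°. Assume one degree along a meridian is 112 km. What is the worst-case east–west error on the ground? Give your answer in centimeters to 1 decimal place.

With a 0.000003° grid the true value lies within half a step, ±0.000003°/2 = ±1.5e-06°, of the stored one.
At latitude 14.2224° a degree of longitude spans 112000 m × cos 14.2224° = 112000 × 0.9693 ≈ 108567 m.
So at most 1.5e-06° × 108567 ≈ 0.162851 m east–west.
That is 0.162851 m = 16.285 cm.

16.3 centimeters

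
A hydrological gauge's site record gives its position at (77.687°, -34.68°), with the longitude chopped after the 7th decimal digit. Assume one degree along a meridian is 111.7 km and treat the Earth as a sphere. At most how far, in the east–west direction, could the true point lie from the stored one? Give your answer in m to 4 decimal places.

Truncating at 7 decimal places can drop up to a full unit in the last place, so the longitude may be off by as much as 1e-07°.
At latitude 77.687° a degree of longitude spans 111700 m × cos 77.687° = 111700 × 0.2133 ≈ 23820.3 m.
East–west error: 1e-07° × 23820.3 m/° ≈ 0.00238203 m.

0.0024 m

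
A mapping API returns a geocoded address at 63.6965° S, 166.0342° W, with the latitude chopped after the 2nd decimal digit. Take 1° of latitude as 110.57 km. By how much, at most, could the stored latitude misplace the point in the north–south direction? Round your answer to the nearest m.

Truncating at 2 decimal places can drop up to a full unit in the last place, so the latitude may be off by as much as 0.01°.
North–south distance: 0.01° × 110570 m/° = 1105.7 m.

1106 m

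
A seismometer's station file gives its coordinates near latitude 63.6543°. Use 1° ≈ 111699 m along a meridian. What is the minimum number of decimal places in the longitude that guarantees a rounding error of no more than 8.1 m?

At 63.6543° one degree of longitude covers 111699 × cos 63.6543° ≈ 111699 × 0.4438 ≈ 49570.5 m.
Rounding to N decimal places gives at most 0.5 × 10⁻ᴺ degrees of error, i.e. 0.5 × 10⁻ᴺ × 49570.5 m.
Need 0.5 × 49570.5 × 10⁻ᴺ ≤ 8.1 → 10⁻ᴺ ≤ 3.268e-04, so N ≥ 3.49.
So 4 decimal places suffice (2.48 m); 3 would allow up to 24.8 m.

4 decimal places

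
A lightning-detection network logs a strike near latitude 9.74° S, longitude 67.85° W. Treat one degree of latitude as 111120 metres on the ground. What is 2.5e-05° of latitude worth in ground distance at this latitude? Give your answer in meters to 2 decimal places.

2.78 meters

Along a meridian 2.5e-05° is 2.5e-05 × 111120 = 2.778 m.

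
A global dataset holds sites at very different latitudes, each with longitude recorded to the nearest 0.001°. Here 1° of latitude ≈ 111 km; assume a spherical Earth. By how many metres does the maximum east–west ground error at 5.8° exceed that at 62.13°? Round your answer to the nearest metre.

Rounding to 3 decimal places leaves the longitude within ±0.0005° of the true value.
Error at 5.8° = 0.0005° × 111000 × cos 5.8° ≈ 55.5 × 0.9949 = 55.216 m.
Error at 62.13° = 0.0005° × 111000 × cos 62.13° ≈ 55.5 × 0.4675 = 25.944 m.
Difference: 55.216 − 25.944 = 29.271 m.

29 metres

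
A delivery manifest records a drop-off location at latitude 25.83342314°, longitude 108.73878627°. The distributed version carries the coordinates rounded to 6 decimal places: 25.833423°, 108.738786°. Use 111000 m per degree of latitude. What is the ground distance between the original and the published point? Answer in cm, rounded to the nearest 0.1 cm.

The latitude changed by +0.00000014° and the longitude by +0.00000027°.
N–S: 0.00000014° × 111000 m/° = 0.01554 m.
East–west at this latitude: 0.00000027° × 111000 × cos 25.8334° ≈ 0.00000027 × 99907.2 = 0.0269749 m.
Combined displacement = (0.01554² + 0.0269749²)^½ ≈ 0.031131 m.
That is 0.031131 m = 3.1131 cm.

3.1 cm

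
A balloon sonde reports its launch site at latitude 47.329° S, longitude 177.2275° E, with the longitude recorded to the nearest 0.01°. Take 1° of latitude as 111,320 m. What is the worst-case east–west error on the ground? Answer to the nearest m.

377 m

Rounding to 2 decimal places leaves the longitude within ±0.005° of the true value.
At latitude 47.329° a degree of longitude spans 111320 m × cos 47.329° = 111320 × 0.6778 ≈ 75451.3 m.
So at most 0.005° × 75451.3 ≈ 377.257 m east–west.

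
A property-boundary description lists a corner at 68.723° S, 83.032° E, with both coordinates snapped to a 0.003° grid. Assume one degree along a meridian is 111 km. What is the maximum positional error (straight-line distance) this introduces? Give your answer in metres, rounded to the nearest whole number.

With a 0.003° grid the true value lies within half a step, ±0.003°/2 = ±0.0015°, of the stored one.
Latitude error → 0.0015 × 111000 = 166.5 m along the meridian.
E–W at 68.723°: 0.0015° × 111000 × cos 68.723° = 0.0015 × 111000 × 0.3629 ≈ 60.4191 m.
Combining orthogonally: (166.5² + 60.4191²)^½ ≈ 177.123 m.

177 metres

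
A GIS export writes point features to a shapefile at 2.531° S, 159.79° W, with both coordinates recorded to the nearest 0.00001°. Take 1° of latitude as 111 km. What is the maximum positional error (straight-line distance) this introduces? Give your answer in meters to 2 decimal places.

Rounding to 5 decimal places leaves each coordinate within ±5e-06° of the true value.
North–south component: 5e-06° × 111000 = 0.555 m.
Longitude error → 5e-06 × 111000 × cos 2.531° = 5e-06 × 111000 × 0.9990 ≈ 0.554459 m.
The two errors are perpendicular, so the maximum displacement is √(0.555² + 0.554459²) ≈ 0.784506 m.

0.78 meters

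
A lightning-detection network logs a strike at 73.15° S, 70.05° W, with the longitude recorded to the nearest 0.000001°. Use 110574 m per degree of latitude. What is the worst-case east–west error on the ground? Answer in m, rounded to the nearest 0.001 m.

0.016 m

Rounding to 6 decimal places leaves the longitude within ±5e-07° of the true value.
One degree of longitude at 73.15° is 110574 × cos 73.15° ≈ 110574 × 0.2899 = 32051.8 m.
So at most 5e-07° × 32051.8 ≈ 0.0160259 m east–west.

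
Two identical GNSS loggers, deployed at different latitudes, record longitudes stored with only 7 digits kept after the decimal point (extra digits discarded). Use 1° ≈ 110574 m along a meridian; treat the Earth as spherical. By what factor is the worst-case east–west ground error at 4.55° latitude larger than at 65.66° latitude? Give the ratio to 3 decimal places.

2.419

Truncating at 7 decimal places can drop up to a full unit in the last place, so the longitude may be off by as much as 1e-07°.
At 4.55°: 1e-07° × 110574 × cos 4.55° = 1e-07 × 110574 × 0.9968 ≈ 0.011023 m.
At 65.66°: 1e-07° × 110574 × cos 65.66° = 1e-07 × 110574 × 0.4122 ≈ 0.0045573 m.
The ratio reduces to cos 4.55° / cos 65.66° = 0.9968/0.4122 ≈ 2.4187.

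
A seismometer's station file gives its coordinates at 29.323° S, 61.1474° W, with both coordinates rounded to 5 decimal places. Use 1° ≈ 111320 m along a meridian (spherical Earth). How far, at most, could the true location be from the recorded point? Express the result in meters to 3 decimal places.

Rounding to 5 decimal places leaves each coordinate within ±5e-06° of the true value.
Latitude error → 5e-06 × 111320 = 0.5566 m along the meridian.
Longitude error → 5e-06 × 111320 × cos 29.323° = 5e-06 × 111320 × 0.8719 ≈ 0.485284 m.
Worst case both components are at the extreme and orthogonal: √(0.5566² + 0.485284²) ≈ 0.738447 m.

0.738 meters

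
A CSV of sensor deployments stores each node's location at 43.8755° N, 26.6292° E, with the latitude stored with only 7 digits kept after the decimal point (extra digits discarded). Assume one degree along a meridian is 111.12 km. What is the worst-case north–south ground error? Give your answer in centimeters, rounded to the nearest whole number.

1 centimeters

Truncating at 7 decimal places can drop up to a full unit in the last place, so the latitude may be off by as much as 1e-07°.
So the N–S error is at most 1e-07 × 111120 = 0.011112 m.
That is 0.011112 m = 1.1112 cm.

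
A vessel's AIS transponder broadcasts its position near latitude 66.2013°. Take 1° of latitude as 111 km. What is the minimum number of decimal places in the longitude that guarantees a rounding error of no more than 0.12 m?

6

At 66.2013° one degree of longitude covers 111000 × cos 66.2013° ≈ 111000 × 0.4035 ≈ 44791.2 m.
With N decimal places the half-ulp bound is 0.5·10⁻ᴺ°, or 0.5·10⁻ᴺ × 44791.2 m on the ground.
Need 0.5 × 44791.2 × 10⁻ᴺ ≤ 0.12 → 10⁻ᴺ ≤ 5.358e-06, so N ≥ 5.27.
N = 5 would give 0.224 m (too coarse); N = 6 gives 0.0224 m ≤ 0.12 m.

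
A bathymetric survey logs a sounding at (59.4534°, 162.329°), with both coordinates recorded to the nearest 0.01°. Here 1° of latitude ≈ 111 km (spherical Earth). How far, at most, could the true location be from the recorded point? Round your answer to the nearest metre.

623 metres

Rounding to 2 decimal places leaves each coordinate within ±0.005° of the true value.
North–south component: 0.005° × 111000 = 555 m.
East–west component at 59.4534°: 0.005° × 111000 × cos 59.4534° ≈ 0.005 × 56414.5 ≈ 282.073 m.
Worst case both components are at the extreme and orthogonal: √(555² + 282.073²) ≈ 622.567 m.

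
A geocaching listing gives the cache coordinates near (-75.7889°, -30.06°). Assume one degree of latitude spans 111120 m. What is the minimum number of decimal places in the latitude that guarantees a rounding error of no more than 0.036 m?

One degree of latitude covers 111120 m.
With N decimal places the half-ulp bound is 0.5·10⁻ᴺ°, or 0.5·10⁻ᴺ × 111120 m on the ground.
Need 0.5 × 111120 × 10⁻ᴺ ≤ 0.036 → 10⁻ᴺ ≤ 6.479e-07, so N ≥ 6.19.
N = 6 would give 0.0556 m (too coarse); N = 7 gives 0.00556 m ≤ 0.036 m.

7 decimal places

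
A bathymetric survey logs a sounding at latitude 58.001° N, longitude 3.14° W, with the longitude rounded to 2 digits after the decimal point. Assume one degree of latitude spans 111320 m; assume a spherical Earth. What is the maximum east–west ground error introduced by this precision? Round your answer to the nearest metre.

295 metres

Rounding to 2 decimal places leaves the longitude within ±0.005° of the true value.
Parallels shrink by cos φ, so at 58.001° a degree of longitude is 111320 × 0.5299 ≈ 58989 m.
Maximum E–W displacement: 0.005 × 58989 = 294.945 m.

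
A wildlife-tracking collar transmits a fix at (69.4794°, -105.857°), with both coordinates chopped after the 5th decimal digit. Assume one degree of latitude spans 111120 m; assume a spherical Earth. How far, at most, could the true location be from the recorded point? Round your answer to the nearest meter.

Truncating at 5 decimal places can drop up to a full unit in the last place, so each coordinate may be off by as much as 1e-05°.
North–south component: 1e-05° × 111120 = 1.1112 m.
E–W at 69.4794°: 1e-05° × 111120 × cos 69.4794° = 1e-05 × 111120 × 0.3505 ≈ 0.389525 m.
Worst case both components are at the extreme and orthogonal: √(1.1112² + 0.389525²) ≈ 1.1775 m.

1 meters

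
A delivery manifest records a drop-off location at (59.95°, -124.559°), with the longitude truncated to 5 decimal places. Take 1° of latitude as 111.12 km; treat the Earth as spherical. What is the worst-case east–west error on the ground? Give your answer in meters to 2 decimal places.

0.56 meters

Truncating at 5 decimal places can drop up to a full unit in the last place, so the longitude may be off by as much as 1e-05°.
At latitude 59.95° a degree of longitude spans 111120 m × cos 59.95° = 111120 × 0.5008 ≈ 55644 m.
Maximum E–W displacement: 1e-05 × 55644 = 0.55644 m.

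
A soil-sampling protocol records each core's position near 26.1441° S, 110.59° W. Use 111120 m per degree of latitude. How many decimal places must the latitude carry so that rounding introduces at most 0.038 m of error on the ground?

One degree of latitude covers 111120 m.
With N decimal places the half-ulp bound is 0.5·10⁻ᴺ°, or 0.5·10⁻ᴺ × 111120 m on the ground.
Setting 55560 × 10⁻ᴺ ≤ 0.038 gives 10ᴺ ≥ 1.462e+06, i.e. N ≥ 6.16.
So 7 decimal places suffice (0.00556 m); 6 would allow up to 0.0556 m.

7 decimal places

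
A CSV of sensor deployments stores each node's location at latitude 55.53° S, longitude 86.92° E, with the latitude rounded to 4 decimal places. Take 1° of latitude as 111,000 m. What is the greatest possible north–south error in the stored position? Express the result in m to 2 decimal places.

5.55 m

Rounding to 4 decimal places leaves the latitude within ±5e-05° of the true value.
So the N–S error is at most 5e-05 × 111000 = 5.55 m.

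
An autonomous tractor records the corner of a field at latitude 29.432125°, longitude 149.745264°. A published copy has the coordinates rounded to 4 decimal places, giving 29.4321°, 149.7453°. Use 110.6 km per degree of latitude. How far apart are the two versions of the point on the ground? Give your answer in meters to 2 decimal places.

4.44 meters

The latitude changed by +0.000025° and the longitude by -0.000036°.
North–south shift: 0.000025 × 110600 = 2.765 m.
East–west at this latitude: -0.000036° × 110600 × cos 29.4321° ≈ -0.000036 × 96325.8 = -3.46773 m.
Hypotenuse of the two orthogonal shifts: √(2.765² + 3.46773²) = 4.43513 m.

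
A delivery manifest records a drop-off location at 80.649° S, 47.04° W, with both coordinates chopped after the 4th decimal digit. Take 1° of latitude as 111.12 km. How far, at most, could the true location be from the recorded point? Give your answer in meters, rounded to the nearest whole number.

Truncating at 4 decimal places can drop up to a full unit in the last place, so each coordinate may be off by as much as 0.0001°.
N–S: 0.0001° × 111120 m/° = 11.112 m.
Longitude error → 0.0001 × 111120 × cos 80.649° = 0.0001 × 111120 × 0.1625 ≈ 1.8055 m.
Worst case both components are at the extreme and orthogonal: √(11.112² + 1.8055²) ≈ 11.2577 m.

11 meters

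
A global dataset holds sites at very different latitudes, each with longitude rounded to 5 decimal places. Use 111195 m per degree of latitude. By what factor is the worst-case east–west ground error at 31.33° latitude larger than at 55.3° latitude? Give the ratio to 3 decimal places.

Rounding to 5 decimal places leaves the longitude within ±5e-06° of the true value.
At 31.33°: 5e-06° × 111195 × cos 31.33° = 5e-06 × 111195 × 0.8542 ≈ 0.47491 m.
At 55.3°: 5e-06° × 111195 × cos 55.3° = 5e-06 × 111195 × 0.5693 ≈ 0.31651 m.
Ratio: 0.47491 / 0.31651 = cos 31.33° / cos 55.3° ≈ 1.5005.

1.500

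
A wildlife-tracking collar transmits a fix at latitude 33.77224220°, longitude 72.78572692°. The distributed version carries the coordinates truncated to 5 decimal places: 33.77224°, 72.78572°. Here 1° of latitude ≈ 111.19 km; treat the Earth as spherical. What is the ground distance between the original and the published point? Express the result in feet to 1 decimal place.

Δlat = 33.77224220 − 33.77224 = +0.00000220°; Δlon = 72.78572692 − 72.78572 = +0.00000692°.
N–S: 0.00000220° × 111190 m/° = 0.244618 m.
E–W at 33.7722°: 0.00000692° × 111190 × cos 33.7722° = 0.00000692 × 111190 × 0.8313 ≈ 0.639596 m.
Hypotenuse of the two orthogonal shifts: √(0.244618² + 0.639596²) = 0.684778 m.
In feet: 0.684778 m ÷ 0.3048 ≈ 2.2466 ft.

2.2 feet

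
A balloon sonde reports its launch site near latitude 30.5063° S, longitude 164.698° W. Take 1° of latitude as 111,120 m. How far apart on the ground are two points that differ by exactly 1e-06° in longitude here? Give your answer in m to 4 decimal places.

0.0957 m

At 30.5063° a degree of longitude is 111120 × cos 30.5063° ≈ 95738 m, so 1e-06° corresponds to 0.095738 m.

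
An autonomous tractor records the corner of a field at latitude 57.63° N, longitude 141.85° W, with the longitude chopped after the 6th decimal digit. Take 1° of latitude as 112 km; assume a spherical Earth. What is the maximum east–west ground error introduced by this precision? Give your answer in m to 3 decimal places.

Truncating at 6 decimal places can drop up to a full unit in the last place, so the longitude may be off by as much as 1e-06°.
At latitude 57.63° a degree of longitude spans 112000 m × cos 57.63° = 112000 × 0.5354 ≈ 59963.1 m.
East–west error: 1e-06° × 59963.1 m/° ≈ 0.0599631 m.

0.060 m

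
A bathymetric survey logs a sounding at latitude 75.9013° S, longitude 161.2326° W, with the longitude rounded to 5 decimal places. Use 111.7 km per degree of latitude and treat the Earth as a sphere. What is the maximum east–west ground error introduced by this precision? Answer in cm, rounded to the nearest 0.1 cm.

Rounding to 5 decimal places leaves the longitude within ±5e-06° of the true value.
At latitude 75.9013° a degree of longitude spans 111700 m × cos 75.9013° = 111700 × 0.2436 ≈ 27209.3 m.
East–west error: 5e-06° × 27209.3 m/° ≈ 0.136047 m.
That is 0.136047 m = 13.605 cm.

13.6 cm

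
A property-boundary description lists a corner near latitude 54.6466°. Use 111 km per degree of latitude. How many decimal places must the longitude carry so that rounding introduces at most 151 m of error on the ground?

At 54.6466° one degree of longitude covers 111000 × cos 54.6466° ≈ 111000 × 0.5786 ≈ 64226.6 m.
With N decimal places the half-ulp bound is 0.5·10⁻ᴺ°, or 0.5·10⁻ᴺ × 64226.6 m on the ground.
Setting 32113.3 × 10⁻ᴺ ≤ 151 gives 10ᴺ ≥ 212.7, i.e. N ≥ 2.33.
At 2 places the error can reach 321 m, but 3 places keeps it to 32.1 m.

3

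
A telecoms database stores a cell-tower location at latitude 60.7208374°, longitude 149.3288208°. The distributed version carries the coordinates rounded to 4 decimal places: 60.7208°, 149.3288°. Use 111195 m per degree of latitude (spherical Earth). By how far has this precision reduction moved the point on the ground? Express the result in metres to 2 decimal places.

4.31 metres

The latitude changed by +0.0000374° and the longitude by +0.0000208°.
North–south shift: 0.0000374 × 111195 = 4.15869 m.
East–west at this latitude: 0.0000208° × 111195 × cos 60.7208° ≈ 0.0000208 × 54381.7 = 1.13114 m.
Combined displacement = (4.15869² + 1.13114²)^½ ≈ 4.30978 m.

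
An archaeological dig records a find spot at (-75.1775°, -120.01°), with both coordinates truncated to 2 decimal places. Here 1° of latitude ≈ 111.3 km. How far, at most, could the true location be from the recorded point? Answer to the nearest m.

1149 m

Truncating at 2 decimal places can drop up to a full unit in the last place, so each coordinate may be off by as much as 0.01°.
N–S: 0.01° × 111300 m/° = 1113 m.
E–W at 75.1775°: 0.01° × 111300 × cos 75.1775° = 0.01 × 111300 × 0.2558 ≈ 284.734 m.
The two errors are perpendicular, so the maximum displacement is √(1113² + 284.734²) ≈ 1148.84 m.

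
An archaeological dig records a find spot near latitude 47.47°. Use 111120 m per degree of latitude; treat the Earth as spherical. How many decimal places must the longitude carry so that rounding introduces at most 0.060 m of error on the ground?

6

At 47.47° one degree of longitude covers 111120 × cos 47.47° ≈ 111120 × 0.6760 ≈ 75114.5 m.
Rounding to N decimal places gives at most 0.5 × 10⁻ᴺ degrees of error, i.e. 0.5 × 10⁻ᴺ × 75114.5 m.
Need 0.5 × 75114.5 × 10⁻ᴺ ≤ 0.060 → 10⁻ᴺ ≤ 1.598e-06, so N ≥ 5.80.
So 6 decimal places suffice (0.0376 m); 5 would allow up to 0.376 m.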